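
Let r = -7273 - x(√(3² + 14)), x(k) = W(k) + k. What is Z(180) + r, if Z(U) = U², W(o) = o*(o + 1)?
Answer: 25104 - 2*√23 ≈ 25094.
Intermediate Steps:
W(o) = o*(1 + o)
x(k) = k + k*(1 + k) (x(k) = k*(1 + k) + k = k + k*(1 + k))
r = -7273 - √23*(2 + √23) (r = -7273 - √(3² + 14)*(2 + √(3² + 14)) = -7273 - √(9 + 14)*(2 + √(9 + 14)) = -7273 - √23*(2 + √23) ≈ -7305.6)
Z(180) + r = 180² + (-7296 - 2*√23) = 32400 + (-7296 - 2*√23) = 25104 - 2*√23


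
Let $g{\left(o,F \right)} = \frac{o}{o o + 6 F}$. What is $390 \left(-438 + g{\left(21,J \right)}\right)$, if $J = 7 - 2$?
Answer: $- \frac{26816010}{157} \approx -1.708 \cdot 10^{5}$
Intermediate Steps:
$J = 5$ ($J = 7 - 2 = 5$)
$g{\left(o,F \right)} = \frac{o}{o^{2} + 6 F}$
$390 \left(-438 + g{\left(21,J \right)}\right) = 390 \left(-438 + \frac{21}{21^{2} + 6 \cdot 5}\right) = 390 \left(-438 + \frac{21}{441 + 30}\right) = 390 \left(-438 + \frac{21}{471}\right) = 390 \left(-438 + 21 \cdot \frac{1}{471}\right) = 390 \left(-438 + \frac{7}{157}\right) = 390 \left(- \frac{68759}{157}\right) = - \frac{26816010}{157}$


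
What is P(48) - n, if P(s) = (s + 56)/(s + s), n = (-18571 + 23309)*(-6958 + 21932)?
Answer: -851361731/12 ≈ -7.0947e+7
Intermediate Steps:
n = 70946812 (n = 4738*14974 = 70946812)
P(s) = (56 + s)/(2*s) (P(s) = (56 + s)/((2*s)) = (56 + s)*(1/(2*s)) = (56 + s)/(2*s))
P(48) - n = (½)*(56 + 48)/48 - 1*70946812 = (½)*(1/48)*104 - 70946812 = 13/12 - 70946812 = -851361731/12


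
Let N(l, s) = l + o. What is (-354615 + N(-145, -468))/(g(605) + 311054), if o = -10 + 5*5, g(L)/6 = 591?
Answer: -70949/62920 ≈ -1.1276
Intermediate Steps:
g(L) = 3546 (g(L) = 6*591 = 3546)
o = 15 (o = -10 + 25 = 15)
N(l, s) = 15 + l (N(l, s) = l + 15 = 15 + l)
(-354615 + N(-145, -468))/(g(605) + 311054) = (-354615 + (15 - 145))/(3546 + 311054) = (-354615 - 130)/314600 = -354745*1/314600 = -70949/62920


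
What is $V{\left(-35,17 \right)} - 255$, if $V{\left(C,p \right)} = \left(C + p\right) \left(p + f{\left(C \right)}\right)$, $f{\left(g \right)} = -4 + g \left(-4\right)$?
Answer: $-3009$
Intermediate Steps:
$f{\left(g \right)} = -4 - 4 g$
$V{\left(C,p \right)} = \left(C + p\right) \left(-4 + p - 4 C\right)$ ($V{\left(C,p \right)} = \left(C + p\right) \left(p - \left(4 + 4 C\right)\right) = \left(C + p\right) \left(-4 + p - 4 C\right)$)
$V{\left(-35,17 \right)} - 255 = \left(17^{2} - 595 - - 140 \left(1 - 35\right) - 68 \left(1 - 35\right)\right) - 255 = \left(289 - 595 - \left(-140\right) \left(-34\right) - 68 \left(-34\right)\right) - 255 = \left(289 - 595 - 4760 + 2312\right) - 255 = -2754 - 255 = -3009$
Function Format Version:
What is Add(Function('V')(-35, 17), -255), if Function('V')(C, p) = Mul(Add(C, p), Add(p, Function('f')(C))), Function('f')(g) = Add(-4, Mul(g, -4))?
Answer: -3009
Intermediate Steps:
Function('f')(g) = Add(-4, Mul(-4, g))
Function('V')(C, p) = Mul(Add(C, p), Add(-4, p, Mul(-4, C))) (Function('V')(C, p) = Mul(Add(C, p), Add(p, Add(-4, Mul(-4, C)))) = Mul(Add(C, p), Add(-4, p, Mul(-4, C))))
Add(Function('V')(-35, 17), -255) = Add(Add(Pow(17, 2), Mul(-35, 17), Mul(-4, -35, Add(1, -35)), Mul(-4, 17, Add(1, -35))), -255) = Add(Add(289, -595, Mul(-4, -35, -34), Mul(-4, 17, -34)), -255) = Add(Add(289, -595, -4760, 2312), -255) = Add(-2754, -255) = -3009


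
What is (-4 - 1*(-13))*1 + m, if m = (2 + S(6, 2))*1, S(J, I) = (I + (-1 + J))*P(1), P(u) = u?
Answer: 18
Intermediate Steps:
S(J, I) = -1 + I + J (S(J, I) = (I + (-1 + J))*1 = (-1 + I + J)*1 = -1 + I + J)
m = 9 (m = (2 + (-1 + 2 + 6))*1 = (2 + 7)*1 = 9*1 = 9)
(-4 - 1*(-13))*1 + m = (-4 - 1*(-13))*1 + 9 = (-4 + 13)*1 + 9 = 9*1 + 9 = 9 + 9 = 18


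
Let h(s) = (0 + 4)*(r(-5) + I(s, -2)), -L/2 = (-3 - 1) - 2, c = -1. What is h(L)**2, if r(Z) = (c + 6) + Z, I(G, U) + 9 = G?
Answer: 144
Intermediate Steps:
I(G, U) = -9 + G
L = 12 (L = -2*((-3 - 1) - 2) = -2*(-4 - 2) = -2*(-6) = 12)
r(Z) = 5 + Z (r(Z) = (-1 + 6) + Z = 5 + Z)
h(s) = -36 + 4*s (h(s) = (0 + 4)*((5 - 5) + (-9 + s)) = 4*(0 + (-9 + s)) = 4*(-9 + s) = -36 + 4*s)
h(L)**2 = (-36 + 4*12)**2 = (-36 + 48)**2 = 12**2 = 144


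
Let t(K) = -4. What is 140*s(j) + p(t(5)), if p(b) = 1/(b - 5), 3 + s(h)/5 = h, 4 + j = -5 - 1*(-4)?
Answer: -50401/9 ≈ -5600.1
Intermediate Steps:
j = -5 (j = -4 + (-5 - 1*(-4)) = -4 + (-5 + 4) = -4 - 1 = -5)
s(h) = -15 + 5*h
p(b) = 1/(-5 + b)
140*s(j) + p(t(5)) = 140*(-15 + 5*(-5)) + 1/(-5 - 4) = 140*(-15 - 25) + 1/(-9) = 140*(-40) - 1/9 = -5600 - 1/9 = -50401/9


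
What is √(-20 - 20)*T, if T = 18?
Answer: 36*I*√10 ≈ 113.84*I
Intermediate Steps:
√(-20 - 20)*T = √(-20 - 20)*18 = √(-40)*18 = (2*I*√10)*18 = 36*I*√10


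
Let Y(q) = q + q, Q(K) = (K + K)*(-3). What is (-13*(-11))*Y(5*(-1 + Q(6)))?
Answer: -52910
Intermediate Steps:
Q(K) = -6*K (Q(K) = (2*K)*(-3) = -6*K)
Y(q) = 2*q
(-13*(-11))*Y(5*(-1 + Q(6))) = (-13*(-11))*(2*(5*(-1 - 6*6))) = 143*(2*(5*(-1 - 36))) = 143*(2*(5*(-37))) = 143*(2*(-185)) = 143*(-370) = -52910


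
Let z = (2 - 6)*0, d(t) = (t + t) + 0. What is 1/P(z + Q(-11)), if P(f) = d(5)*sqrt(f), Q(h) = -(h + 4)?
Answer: sqrt(7)/70 ≈ 0.037796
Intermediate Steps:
Q(h) = -4 - h (Q(h) = -(4 + h) = -4 - h)
d(t) = 2*t (d(t) = 2*t + 0 = 2*t)
z = 0 (z = -4*0 = 0)
P(f) = 10*sqrt(f) (P(f) = (2*5)*sqrt(f) = 10*sqrt(f))
1/P(z + Q(-11)) = 1/(10*sqrt(0 + (-4 - 1*(-11)))) = 1/(10*sqrt(0 + (-4 + 11))) = 1/(10*sqrt(0 + 7)) = 1/(10*sqrt(7)) = sqrt(7)/70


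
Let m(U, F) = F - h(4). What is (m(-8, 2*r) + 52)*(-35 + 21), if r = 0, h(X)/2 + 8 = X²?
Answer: -504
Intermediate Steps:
h(X) = -16 + 2*X²
m(U, F) = -16 + F (m(U, F) = F - (-16 + 2*4²) = F - (-16 + 2*16) = F - (-16 + 32) = F - 1*16 = F - 16 = -16 + F)
(m(-8, 2*r) + 52)*(-35 + 21) = ((-16 + 2*0) + 52)*(-35 + 21) = ((-16 + 0) + 52)*(-14) = (-16 + 52)*(-14) = 36*(-14) = -504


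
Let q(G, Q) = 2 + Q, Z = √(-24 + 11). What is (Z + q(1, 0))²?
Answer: (2 + I*√13)² ≈ -9.0 + 14.422*I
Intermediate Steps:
Z = I*√13 (Z = √(-13) = I*√13 ≈ 3.6056*I)
(Z + q(1, 0))² = (I*√13 + (2 + 0))² = (I*√13 + 2)² = (2 + I*√13)²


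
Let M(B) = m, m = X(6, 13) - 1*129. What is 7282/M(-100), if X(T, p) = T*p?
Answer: -7282/51 ≈ -142.78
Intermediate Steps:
m = -51 (m = 6*13 - 1*129 = 78 - 129 = -51)
M(B) = -51
7282/M(-100) = 7282/(-51) = 7282*(-1/51) = -7282/51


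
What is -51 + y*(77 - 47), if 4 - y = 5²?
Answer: -681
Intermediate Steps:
y = -21 (y = 4 - 1*5² = 4 - 1*25 = 4 - 25 = -21)
-51 + y*(77 - 47) = -51 - 21*(77 - 47) = -51 - 21*30 = -51 - 630 = -681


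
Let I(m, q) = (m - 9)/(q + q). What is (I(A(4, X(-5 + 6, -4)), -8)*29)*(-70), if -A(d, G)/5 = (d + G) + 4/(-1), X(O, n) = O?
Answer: -7105/4 ≈ -1776.3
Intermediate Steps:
A(d, G) = 20 - 5*G - 5*d (A(d, G) = -5*((d + G) + 4/(-1)) = -5*((G + d) + 4*(-1)) = -5*((G + d) - 4) = -5*(-4 + G + d) = 20 - 5*G - 5*d)
I(m, q) = (-9 + m)/(2*q) (I(m, q) = (-9 + m)/((2*q)) = (-9 + m)*(1/(2*q)) = (-9 + m)/(2*q))
(I(A(4, X(-5 + 6, -4)), -8)*29)*(-70) = (((½)*(-9 + (20 - 5*(-5 + 6) - 5*4))/(-8))*29)*(-70) = (((½)*(-⅛)*(-9 + (20 - 5*1 - 20)))*29)*(-70) = (((½)*(-⅛)*(-9 + (20 - 5 - 20)))*29)*(-70) = (((½)*(-⅛)*(-9 - 5))*29)*(-70) = (((½)*(-⅛)*(-14))*29)*(-70) = ((7/8)*29)*(-70) = (203/8)*(-70) = -7105/4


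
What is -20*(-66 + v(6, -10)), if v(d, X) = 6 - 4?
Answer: 1280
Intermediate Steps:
v(d, X) = 2
-20*(-66 + v(6, -10)) = -20*(-66 + 2) = -20*(-64) = 1280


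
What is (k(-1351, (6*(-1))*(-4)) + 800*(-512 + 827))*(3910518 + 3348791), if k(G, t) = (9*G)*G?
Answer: 121076628282981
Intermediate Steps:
k(G, t) = 9*G**2
(k(-1351, (6*(-1))*(-4)) + 800*(-512 + 827))*(3910518 + 3348791) = (9*(-1351)**2 + 800*(-512 + 827))*(3910518 + 3348791) = (9*1825201 + 800*315)*7259309 = (16426809 + 252000)*7259309 = 16678809*7259309 = 121076628282981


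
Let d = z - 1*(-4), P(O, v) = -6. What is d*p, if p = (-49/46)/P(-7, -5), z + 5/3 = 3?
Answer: 196/207 ≈ 0.94686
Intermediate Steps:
z = 4/3 (z = -5/3 + 3 = 4/3 ≈ 1.3333)
p = 49/276 (p = -49/46/(-6) = -49*1/46*(-⅙) = -49/46*(-⅙) = 49/276 ≈ 0.17754)
d = 16/3 (d = 4/3 - 1*(-4) = 4/3 + 4 = 16/3 ≈ 5.3333)
d*p = (16/3)*(49/276) = 196/207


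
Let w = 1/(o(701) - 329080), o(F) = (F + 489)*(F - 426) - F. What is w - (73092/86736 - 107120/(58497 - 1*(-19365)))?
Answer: 379376095961/712206361308 ≈ 0.53268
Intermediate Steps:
o(F) = -F + (-426 + F)*(489 + F) (o(F) = (489 + F)*(-426 + F) - F = (-426 + F)*(489 + F) - F = -F + (-426 + F)*(489 + F))
w = -1/2531 (w = 1/((-208314 + 701² + 62*701) - 329080) = 1/((-208314 + 491401 + 43462) - 329080) = 1/(326549 - 329080) = 1/(-2531) = -1/2531 ≈ -0.00039510)
w - (73092/86736 - 107120/(58497 - 1*(-19365))) = -1/2531 - (73092/86736 - 107120/(58497 - 1*(-19365))) = -1/2531 - (73092*(1/86736) - 107120/(58497 + 19365)) = -1/2531 - (6091/7228 - 107120/77862) = -1/2531 - (6091/7228 - 107120*1/77862) = -1/2531 - (6091/7228 - 53560/38931) = -1/2531 - 1*(-150002959/281393268) = -1/2531 + 150002959/281393268 = 379376095961/712206361308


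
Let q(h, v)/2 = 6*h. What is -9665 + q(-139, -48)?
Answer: -11333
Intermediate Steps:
q(h, v) = 12*h (q(h, v) = 2*(6*h) = 12*h)
-9665 + q(-139, -48) = -9665 + 12*(-139) = -9665 - 1668 = -11333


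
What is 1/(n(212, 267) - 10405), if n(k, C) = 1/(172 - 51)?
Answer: -121/1259004 ≈ -9.6108e-5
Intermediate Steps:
n(k, C) = 1/121
1/(n(212, 267) - 10405) = 1/(1/121 - 10405) = 1/(-1259004/121) = -121/1259004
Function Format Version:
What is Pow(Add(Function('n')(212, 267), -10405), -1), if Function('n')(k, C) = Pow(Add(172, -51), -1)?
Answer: Rational(-121, 1259004) ≈ -9.6108e-5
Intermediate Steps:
Function('n')(k, C) = Rational(1, 121) (Function('n')(k, C) = Pow(121, -1) = Rational(1, 121))
Pow(Add(Function('n')(212, 267), -10405), -1) = Pow(Add(Rational(1, 121), -10405), -1) = Pow(Rational(-1259004, 121), -1) = Rational(-121, 1259004)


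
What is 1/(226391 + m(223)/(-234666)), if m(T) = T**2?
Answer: 234666/53126220677 ≈ 4.4171e-6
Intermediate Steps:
1/(226391 + m(223)/(-234666)) = 1/(226391 + 223**2/(-234666)) = 1/(226391 + 49729*(-1/234666)) = 1/(226391 - 49729/234666) = 1/(53126220677/234666) = 234666/53126220677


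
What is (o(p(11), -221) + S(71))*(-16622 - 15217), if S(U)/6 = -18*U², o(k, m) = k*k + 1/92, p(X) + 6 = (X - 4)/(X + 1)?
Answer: 19135751873225/1104 ≈ 1.7333e+10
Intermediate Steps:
p(X) = -6 + (-4 + X)/(1 + X) (p(X) = -6 + (X - 4)/(X + 1) = -6 + (-4 + X)/(1 + X))
o(k, m) = 1/92 + k² (o(k, m) = k² + 1/92 = 1/92 + k²)
S(U) = -108*U² (S(U) = 6*(-18*U²) = -108*U²)
(o(p(11), -221) + S(71))*(-16622 - 15217) = ((1/92 + (5*(-2 - 1*11)/(1 + 11))²) - 108*71²)*(-16622 - 15217) = ((1/92 + (5*(-2 - 11)/12)²) - 108*5041)*(-31839) = ((1/92 + (5*(1/12)*(-13))²) - 544428)*(-31839) = ((1/92 + (-65/12)²) - 544428)*(-31839) = ((1/92 + 4225/144) - 544428)*(-31839) = (97211/3312 - 544428)*(-31839) = -1803048325/3312*(-31839) = 19135751873225/1104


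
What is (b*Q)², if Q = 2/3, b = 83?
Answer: 27556/9 ≈ 3061.8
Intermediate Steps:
Q = ⅔ (Q = 2*(⅓) = ⅔ ≈ 0.66667)
(b*Q)² = (83*(⅔))² = (166/3)² = 27556/9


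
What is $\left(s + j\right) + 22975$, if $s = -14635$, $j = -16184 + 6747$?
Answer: $-1097$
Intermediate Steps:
$j = -9437$
$\left(s + j\right) + 22975 = \left(-14635 - 9437\right) + 22975 = -24072 + 22975 = -1097$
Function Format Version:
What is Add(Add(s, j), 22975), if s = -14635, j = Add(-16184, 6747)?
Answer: -1097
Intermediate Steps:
j = -9437
Add(Add(s, j), 22975) = Add(Add(-14635, -9437), 22975) = Add(-24072, 22975) = -1097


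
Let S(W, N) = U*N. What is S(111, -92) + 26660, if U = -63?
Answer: 32456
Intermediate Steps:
S(W, N) = -63*N
S(111, -92) + 26660 = -63*(-92) + 26660 = 5796 + 26660 = 32456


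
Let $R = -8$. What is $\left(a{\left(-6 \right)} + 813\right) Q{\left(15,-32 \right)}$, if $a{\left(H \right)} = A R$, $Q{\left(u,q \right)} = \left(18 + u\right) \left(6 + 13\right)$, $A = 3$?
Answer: $494703$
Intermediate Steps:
$Q{\left(u,q \right)} = 342 + 19 u$ ($Q{\left(u,q \right)} = \left(18 + u\right) 19 = 342 + 19 u$)
$a{\left(H \right)} = -24$ ($a{\left(H \right)} = 3 \left(-8\right) = -24$)
$\left(a{\left(-6 \right)} + 813\right) Q{\left(15,-32 \right)} = \left(-24 + 813\right) \left(342 + 19 \cdot 15\right) = 789 \left(342 + 285\right) = 789 \cdot 627 = 494703$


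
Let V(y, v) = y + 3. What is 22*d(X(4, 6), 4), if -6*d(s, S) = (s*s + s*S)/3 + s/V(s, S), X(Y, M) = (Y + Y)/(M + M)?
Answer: -362/81 ≈ -4.4691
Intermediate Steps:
V(y, v) = 3 + y
X(Y, M) = Y/M (X(Y, M) = (2*Y)/((2*M)) = (2*Y)*(1/(2*M)) = Y/M)
d(s, S) = -s²/18 - s/(6*(3 + s)) - S*s/18 (d(s, S) = -((s*s + s*S)/3 + s/(3 + s))/6 = -((s² + S*s)*(⅓) + s/(3 + s))/6 = -((s²/3 + S*s/3) + s/(3 + s))/6 = -(s²/3 + s/(3 + s) + S*s/3)/6 = -s²/18 - s/(6*(3 + s)) - S*s/18)
22*d(X(4, 6), 4) = 22*(-4/6*(3 + (3 + 4/6)*(4 + 4/6))/(54 + 18*(4/6))) = 22*(-4*(⅙)*(3 + (3 + 4*(⅙))*(4 + 4*(⅙)))/(54 + 18*(4*(⅙)))) = 22*(-1*⅔*(3 + (3 + ⅔)*(4 + ⅔))/(54 + 18*(⅔))) = 22*(-1*⅔*(3 + (11/3)*(14/3))/(54 + 12)) = 22*(-1*⅔*(3 + 154/9)/66) = 22*(-1*⅔*1/66*181/9) = 22*(-181/891) = -362/81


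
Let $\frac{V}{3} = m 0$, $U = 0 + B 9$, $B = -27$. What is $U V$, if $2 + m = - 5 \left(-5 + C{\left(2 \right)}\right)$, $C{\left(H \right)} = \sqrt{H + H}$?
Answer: $0$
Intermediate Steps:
$C{\left(H \right)} = \sqrt{2} \sqrt{H}$ ($C{\left(H \right)} = \sqrt{2 H} = \sqrt{2} \sqrt{H}$)
$U = -243$ ($U = 0 - 243 = -243$)
$m = 13$ ($m = -2 - 5 \left(-5 + \sqrt{2} \sqrt{2}\right) = -2 - 5 \left(-5 + 2\right) = -2 - -15 = -2 + 15 = 13$)
$V = 0$ ($V = 3 \cdot 13 \cdot 0 = 3 \cdot 0 = 0$)
$U V = \left(-243\right) 0 = 0$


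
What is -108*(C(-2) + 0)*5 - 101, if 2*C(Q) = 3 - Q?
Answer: -1451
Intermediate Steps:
C(Q) = 3/2 - Q/2 (C(Q) = (3 - Q)/2 = 3/2 - Q/2)
-108*(C(-2) + 0)*5 - 101 = -108*((3/2 - ½*(-2)) + 0)*5 - 101 = -108*((3/2 + 1) + 0)*5 - 101 = -108*(5/2 + 0)*5 - 101 = -270*5 - 101 = -108*25/2 - 101 = -1350 - 101 = -1451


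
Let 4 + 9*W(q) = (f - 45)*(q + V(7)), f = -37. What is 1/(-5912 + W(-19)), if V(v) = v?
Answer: -9/52228 ≈ -0.00017232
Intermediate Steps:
W(q) = -578/9 - 82*q/9 (W(q) = -4/9 + ((-37 - 45)*(q + 7))/9 = -4/9 + (-82*(7 + q))/9 = -4/9 + (-574 - 82*q)/9 = -4/9 + (-574/9 - 82*q/9) = -578/9 - 82*q/9)
1/(-5912 + W(-19)) = 1/(-5912 + (-578/9 - 82/9*(-19))) = 1/(-5912 + (-578/9 + 1558/9)) = 1/(-5912 + 980/9) = 1/(-52228/9) = -9/52228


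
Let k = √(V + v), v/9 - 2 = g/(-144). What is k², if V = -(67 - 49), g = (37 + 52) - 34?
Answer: -55/16 ≈ -3.4375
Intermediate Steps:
g = 55 (g = 89 - 34 = 55)
V = -18 (V = -1*18 = -18)
v = 233/16 (v = 18 + 9*(55/(-144)) = 18 + 9*(55*(-1/144)) = 18 + 9*(-55/144) = 18 - 55/16 = 233/16 ≈ 14.563)
k = I*√55/4 (k = √(-18 + 233/16) = √(-55/16) = I*√55/4 ≈ 1.854*I)
k² = (I*√55/4)² = -55/16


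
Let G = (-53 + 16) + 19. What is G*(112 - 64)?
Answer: -864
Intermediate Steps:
G = -18 (G = -37 + 19 = -18)
G*(112 - 64) = -18*(112 - 64) = -18*48 = -864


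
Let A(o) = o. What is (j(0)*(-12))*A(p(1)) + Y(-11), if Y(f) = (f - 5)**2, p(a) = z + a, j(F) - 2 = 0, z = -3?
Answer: 304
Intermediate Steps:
j(F) = 2 (j(F) = 2 + 0 = 2)
p(a) = -3 + a
Y(f) = (-5 + f)**2
(j(0)*(-12))*A(p(1)) + Y(-11) = (2*(-12))*(-3 + 1) + (-5 - 11)**2 = -24*(-2) + (-16)**2 = 48 + 256 = 304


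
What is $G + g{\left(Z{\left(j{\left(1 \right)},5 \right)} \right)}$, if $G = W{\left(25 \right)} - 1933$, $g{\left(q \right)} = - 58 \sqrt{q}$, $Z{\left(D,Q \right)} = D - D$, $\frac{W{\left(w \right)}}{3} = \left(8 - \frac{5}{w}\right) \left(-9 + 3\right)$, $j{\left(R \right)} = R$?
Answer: $- \frac{10367}{5} \approx -2073.4$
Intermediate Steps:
$W{\left(w \right)} = -144 + \frac{90}{w}$ ($W{\left(w \right)} = 3 \left(8 - \frac{5}{w}\right) \left(-9 + 3\right) = 3 \left(8 - \frac{5}{w}\right) \left(-6\right) = 3 \left(-48 + \frac{30}{w}\right) = -144 + \frac{90}{w}$)
$Z{\left(D,Q \right)} = 0$
$G = - \frac{10367}{5}$ ($G = \left(-144 + \frac{90}{25}\right) - 1933 = \left(-144 + 90 \cdot \frac{1}{25}\right) - 1933 = \left(-144 + \frac{18}{5}\right) - 1933 = - \frac{702}{5} - 1933 = - \frac{10367}{5} \approx -2073.4$)
$G + g{\left(Z{\left(j{\left(1 \right)},5 \right)} \right)} = - \frac{10367}{5} - 58 \sqrt{0} = - \frac{10367}{5} - 0 = - \frac{10367}{5} + 0 = - \frac{10367}{5}$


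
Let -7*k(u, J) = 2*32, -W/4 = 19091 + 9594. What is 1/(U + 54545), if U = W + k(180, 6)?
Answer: -7/421429 ≈ -1.6610e-5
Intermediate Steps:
W = -114740 (W = -4*(19091 + 9594) = -4*28685 = -114740)
k(u, J) = -64/7 (k(u, J) = -2*32/7 = -⅐*64 = -64/7)
U = -803244/7 (U = -114740 - 64/7 = -803244/7 ≈ -1.1475e+5)
1/(U + 54545) = 1/(-803244/7 + 54545) = 1/(-421429/7) = -7/421429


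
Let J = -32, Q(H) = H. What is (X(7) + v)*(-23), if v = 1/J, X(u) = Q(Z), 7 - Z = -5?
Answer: -8809/32 ≈ -275.28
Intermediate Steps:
Z = 12 (Z = 7 - 1*(-5) = 7 + 5 = 12)
X(u) = 12
v = -1/32 (v = 1/(-32) = -1/32 ≈ -0.031250)
(X(7) + v)*(-23) = (12 - 1/32)*(-23) = (383/32)*(-23) = -8809/32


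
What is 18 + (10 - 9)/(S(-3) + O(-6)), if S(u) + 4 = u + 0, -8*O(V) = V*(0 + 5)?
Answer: 230/13 ≈ 17.692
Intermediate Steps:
O(V) = -5*V/8 (O(V) = -V*(0 + 5)/8 = -V*5/8 = -5*V/8)
S(u) = -4 + u (S(u) = -4 + (u + 0) = -4 + u)
18 + (10 - 9)/(S(-3) + O(-6)) = 18 + (10 - 9)/((-4 - 3) - 5/8*(-6)) = 18 + 1/(-7 + 15/4) = 18 + 1/(-13/4) = 18 - 4/13*1 = 18 - 4/13 = 230/13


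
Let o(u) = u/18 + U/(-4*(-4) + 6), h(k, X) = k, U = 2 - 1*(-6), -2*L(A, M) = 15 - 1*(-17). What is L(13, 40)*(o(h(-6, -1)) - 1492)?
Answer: 787760/33 ≈ 23872.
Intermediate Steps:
L(A, M) = -16 (L(A, M) = -(15 - 1*(-17))/2 = -(15 + 17)/2 = -½*32 = -16)
U = 8 (U = 2 + 6 = 8)
o(u) = 4/11 + u/18 (o(u) = u/18 + 8/(-4*(-4) + 6) = u*(1/18) + 8/(16 + 6) = u/18 + 8/22 = u/18 + 8*(1/22) = u/18 + 4/11 = 4/11 + u/18)
L(13, 40)*(o(h(-6, -1)) - 1492) = -16*((4/11 + (1/18)*(-6)) - 1492) = -16*((4/11 - ⅓) - 1492) = -16*(1/33 - 1492) = -16*(-49235/33) = 787760/33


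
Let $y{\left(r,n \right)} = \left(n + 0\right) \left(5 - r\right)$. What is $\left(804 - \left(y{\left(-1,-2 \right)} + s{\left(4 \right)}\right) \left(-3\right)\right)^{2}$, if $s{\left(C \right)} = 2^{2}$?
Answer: $608400$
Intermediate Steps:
$y{\left(r,n \right)} = n \left(5 - r\right)$
$s{\left(C \right)} = 4$
$\left(804 - \left(y{\left(-1,-2 \right)} + s{\left(4 \right)}\right) \left(-3\right)\right)^{2} = \left(804 - \left(- 2 \left(5 - -1\right) + 4\right) \left(-3\right)\right)^{2} = \left(804 - \left(- 2 \left(5 + 1\right) + 4\right) \left(-3\right)\right)^{2} = \left(804 - \left(\left(-2\right) 6 + 4\right) \left(-3\right)\right)^{2} = \left(804 - \left(-12 + 4\right) \left(-3\right)\right)^{2} = \left(804 - \left(-8\right) \left(-3\right)\right)^{2} = \left(804 - 24\right)^{2} = 780^{2} = 608400$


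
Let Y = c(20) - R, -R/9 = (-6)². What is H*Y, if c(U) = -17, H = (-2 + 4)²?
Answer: 1228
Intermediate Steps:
H = 4 (H = 2² = 4)
R = -324 (R = -9*(-6)² = -9*36 = -324)
Y = 307 (Y = -17 - 1*(-324) = -17 + 324 = 307)
H*Y = 4*307 = 1228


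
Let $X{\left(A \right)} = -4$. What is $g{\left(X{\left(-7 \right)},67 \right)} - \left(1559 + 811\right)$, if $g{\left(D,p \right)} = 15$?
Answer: $-2355$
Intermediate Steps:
$g{\left(X{\left(-7 \right)},67 \right)} - \left(1559 + 811\right) = 15 - \left(1559 + 811\right) = 15 - 2370 = -2355$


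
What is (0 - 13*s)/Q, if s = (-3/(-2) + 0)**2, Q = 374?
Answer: -117/1496 ≈ -0.078209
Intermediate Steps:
s = 9/4 (s = (-3*(-1/2) + 0)**2 = (3/2 + 0)**2 = (3/2)**2 = 9/4 ≈ 2.2500)
(0 - 13*s)/Q = (0 - 13*9/4)/374 = (0 - 117/4)*(1/374) = -117/4*1/374 = -117/1496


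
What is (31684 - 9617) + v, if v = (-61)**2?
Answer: 25788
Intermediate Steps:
v = 3721
(31684 - 9617) + v = (31684 - 9617) + 3721 = 22067 + 3721 = 25788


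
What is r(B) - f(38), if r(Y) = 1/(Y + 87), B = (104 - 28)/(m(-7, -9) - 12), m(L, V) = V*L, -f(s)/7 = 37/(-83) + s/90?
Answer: -2589523/16856055 ≈ -0.15363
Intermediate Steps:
f(s) = 259/83 - 7*s/90 (f(s) = -7*(37/(-83) + s/90) = -7*(37*(-1/83) + s*(1/90)) = -7*(-37/83 + s/90) = 259/83 - 7*s/90)
m(L, V) = L*V
B = 76/51 (B = (104 - 28)/(-7*(-9) - 12) = 76/(63 - 12) = 76/51 ≈ 1.4902)
r(Y) = 1/(87 + Y)
r(B) - f(38) = 1/(87 + 76/51) - (259/83 - 7/90*38) = 1/(4513/51) - (259/83 - 133/45) = 51/4513 - 1*616/3735 = 51/4513 - 616/3735 = -2589523/16856055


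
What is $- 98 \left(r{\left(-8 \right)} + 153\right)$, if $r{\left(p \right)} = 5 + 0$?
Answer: $-15484$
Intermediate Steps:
$r{\left(p \right)} = 5$
$- 98 \left(r{\left(-8 \right)} + 153\right) = - 98 \left(5 + 153\right) = \left(-98\right) 158 = -15484$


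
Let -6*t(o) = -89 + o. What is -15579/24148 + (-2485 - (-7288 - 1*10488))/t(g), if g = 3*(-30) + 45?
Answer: 1106697411/1617916 ≈ 684.03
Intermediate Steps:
g = -45 (g = -90 + 45 = -45)
t(o) = 89/6 - o/6 (t(o) = -(-89 + o)/6 = 89/6 - o/6)
-15579/24148 + (-2485 - (-7288 - 1*10488))/t(g) = -15579/24148 + (-2485 - (-7288 - 1*10488))/(89/6 - 1/6*(-45)) = -15579*1/24148 + (-2485 - (-7288 - 10488))/(89/6 + 15/2) = -15579/24148 + (-2485 - 1*(-17776))/(67/3) = -15579/24148 + (-2485 + 17776)*(3/67) = -15579/24148 + 15291*(3/67) = -15579/24148 + 45873/67 = 1106697411/1617916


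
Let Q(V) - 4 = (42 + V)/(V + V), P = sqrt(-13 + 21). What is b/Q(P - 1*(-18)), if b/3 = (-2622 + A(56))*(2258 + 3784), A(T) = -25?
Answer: -4797952200/569 - 111952218*sqrt(2)/569 ≈ -8.7105e+6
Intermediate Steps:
P = 2*sqrt(2) (P = sqrt(8) = 2*sqrt(2) ≈ 2.8284)
Q(V) = 4 + (42 + V)/(2*V) (Q(V) = 4 + (42 + V)/(V + V) = 4 + (42 + V)/((2*V)) = 4 + (42 + V)*(1/(2*V)) = 4 + (42 + V)/(2*V))
b = -47979522 (b = 3*((-2622 - 25)*(2258 + 3784)) = 3*(-2647*6042) = 3*(-15993174) = -47979522)
b/Q(P - 1*(-18)) = -47979522/(9/2 + 21/(2*sqrt(2) - 1*(-18))) = -47979522/(9/2 + 21/(2*sqrt(2) + 18)) = -47979522/(9/2 + 21/(18 + 2*sqrt(2)))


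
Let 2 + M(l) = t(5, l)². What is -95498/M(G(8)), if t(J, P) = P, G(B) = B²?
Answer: -47749/2047 ≈ -23.326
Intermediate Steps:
M(l) = -2 + l²
-95498/M(G(8)) = -95498/(-2 + (8²)²) = -95498/(-2 + 64²) = -95498/(-2 + 4096) = -95498/4094 = -95498*1/4094 = -47749/2047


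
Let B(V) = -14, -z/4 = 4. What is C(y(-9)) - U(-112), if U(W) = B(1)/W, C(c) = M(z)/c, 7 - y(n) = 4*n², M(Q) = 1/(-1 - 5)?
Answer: -947/7608 ≈ -0.12447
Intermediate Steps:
z = -16 (z = -4*4 = -16)
M(Q) = -⅙ (M(Q) = 1/(-6) = -⅙)
y(n) = 7 - 4*n²
C(c) = -1/(6*c)
U(W) = -14/W
C(y(-9)) - U(-112) = -1/(6*(7 - 4*(-9)²)) - (-14)/(-112) = -1/(6*(7 - 4*81)) - (-14)*(-1)/112 = -1/(6*(7 - 324)) - 1*⅛ = -⅙/(-317) - ⅛ = -⅙*(-1/317) - ⅛ = 1/1902 - ⅛ = -947/7608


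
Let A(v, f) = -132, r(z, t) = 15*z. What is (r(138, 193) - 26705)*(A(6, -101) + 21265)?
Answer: -520611455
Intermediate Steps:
(r(138, 193) - 26705)*(A(6, -101) + 21265) = (15*138 - 26705)*(-132 + 21265) = (2070 - 26705)*21133 = -24635*21133 = -520611455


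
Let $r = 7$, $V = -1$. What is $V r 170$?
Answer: $-1190$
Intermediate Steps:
$V r 170 = \left(-1\right) 7 \cdot 170 = \left(-7\right) 170 = -1190$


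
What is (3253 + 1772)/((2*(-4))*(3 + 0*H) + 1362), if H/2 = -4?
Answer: 1675/446 ≈ 3.7556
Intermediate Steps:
H = -8 (H = 2*(-4) = -8)
(3253 + 1772)/((2*(-4))*(3 + 0*H) + 1362) = (3253 + 1772)/((2*(-4))*(3 + 0*(-8)) + 1362) = 5025/(-8*(3 + 0) + 1362) = 5025/(-8*3 + 1362) = 5025/(-24 + 1362) = 5025/1338 = 5025*(1/1338) = 1675/446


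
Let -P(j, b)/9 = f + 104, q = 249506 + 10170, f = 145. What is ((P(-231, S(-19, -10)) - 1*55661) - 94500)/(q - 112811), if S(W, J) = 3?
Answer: -152402/146865 ≈ -1.0377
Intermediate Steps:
q = 259676
P(j, b) = -2241 (P(j, b) = -9*(145 + 104) = -9*249 = -2241)
((P(-231, S(-19, -10)) - 1*55661) - 94500)/(q - 112811) = ((-2241 - 1*55661) - 94500)/(259676 - 112811) = ((-2241 - 55661) - 94500)/146865 = (-57902 - 94500)*(1/146865) = -152402*1/146865 = -152402/146865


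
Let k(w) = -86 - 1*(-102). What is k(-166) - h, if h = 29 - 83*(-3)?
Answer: -262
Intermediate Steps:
k(w) = 16 (k(w) = -86 + 102 = 16)
h = 278 (h = 29 + 249 = 278)
k(-166) - h = 16 - 1*278 = 16 - 278 = -262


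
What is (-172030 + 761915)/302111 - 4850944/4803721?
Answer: 1368119419301/1451256955031 ≈ 0.94271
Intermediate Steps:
(-172030 + 761915)/302111 - 4850944/4803721 = 589885*(1/302111) - 4850944*1/4803721 = 589885/302111 - 4850944/4803721 = 1368119419301/1451256955031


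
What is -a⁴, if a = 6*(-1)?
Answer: -1296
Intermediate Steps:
a = -6
-a⁴ = -1*(-6)⁴ = -1*1296 = -1296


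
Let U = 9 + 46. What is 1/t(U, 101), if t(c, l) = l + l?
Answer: 1/202 ≈ 0.0049505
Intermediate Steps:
U = 55
t(c, l) = 2*l
1/t(U, 101) = 1/(2*101) = 1/202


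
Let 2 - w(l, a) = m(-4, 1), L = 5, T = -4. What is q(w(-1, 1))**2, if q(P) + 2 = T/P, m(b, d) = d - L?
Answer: 64/9 ≈ 7.1111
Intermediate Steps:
m(b, d) = -5 + d (m(b, d) = d - 1*5 = d - 5 = -5 + d)
w(l, a) = 6 (w(l, a) = 2 - (-5 + 1) = 2 - 1*(-4) = 2 + 4 = 6)
q(P) = -2 - 4/P
q(w(-1, 1))**2 = (-2 - 4/6)**2 = (-2 - 4*1/6)**2 = (-2 - 2/3)**2 = (-8/3)**2 = 64/9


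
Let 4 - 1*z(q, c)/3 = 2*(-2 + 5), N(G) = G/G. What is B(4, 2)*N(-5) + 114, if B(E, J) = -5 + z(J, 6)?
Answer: 103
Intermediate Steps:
N(G) = 1
z(q, c) = -6 (z(q, c) = 12 - 6*(-2 + 5) = 12 - 6*3 = 12 - 3*6 = 12 - 18 = -6)
B(E, J) = -11 (B(E, J) = -5 - 6 = -11)
B(4, 2)*N(-5) + 114 = -11*1 + 114 = -11 + 114 = 103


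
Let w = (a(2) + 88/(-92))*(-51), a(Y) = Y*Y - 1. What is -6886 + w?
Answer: -160775/23 ≈ -6990.2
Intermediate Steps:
a(Y) = -1 + Y² (a(Y) = Y² - 1 = -1 + Y²)
w = -2397/23 (w = ((-1 + 2²) + 88/(-92))*(-51) = ((-1 + 4) + 88*(-1/92))*(-51) = (3 - 22/23)*(-51) = (47/23)*(-51) = -2397/23 ≈ -104.22)
-6886 + w = -6886 - 2397/23 = -160775/23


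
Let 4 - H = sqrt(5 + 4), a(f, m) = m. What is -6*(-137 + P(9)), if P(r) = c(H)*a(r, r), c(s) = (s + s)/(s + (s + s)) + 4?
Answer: 570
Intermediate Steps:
H = 1 (H = 4 - sqrt(5 + 4) = 4 - sqrt(9) = 4 - 1*3 = 4 - 3 = 1)
c(s) = 14/3 (c(s) = (2*s)/(s + 2*s) + 4 = (2*s)/((3*s)) + 4 = (2*s)*(1/(3*s)) + 4 = 2/3 + 4 = 14/3)
P(r) = 14*r/3
-6*(-137 + P(9)) = -6*(-137 + (14/3)*9) = -6*(-137 + 42) = -6*(-95) = 570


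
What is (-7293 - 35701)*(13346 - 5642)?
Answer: -331225776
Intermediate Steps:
(-7293 - 35701)*(13346 - 5642) = -42994*7704 = -331225776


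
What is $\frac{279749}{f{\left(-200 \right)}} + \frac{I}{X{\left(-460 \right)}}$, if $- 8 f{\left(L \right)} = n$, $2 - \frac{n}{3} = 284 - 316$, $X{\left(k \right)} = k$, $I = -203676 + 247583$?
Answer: $- \frac{22477279}{1020} \approx -22037.0$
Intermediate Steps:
$I = 43907$
$n = 102$ ($n = 6 - 3 \left(284 - 316\right) = 6 - -96 = 6 + 96 = 102$)
$f{\left(L \right)} = - \frac{51}{4}$ ($f{\left(L \right)} = \left(- \frac{1}{8}\right) 102 = - \frac{51}{4}$)
$\frac{279749}{f{\left(-200 \right)}} + \frac{I}{X{\left(-460 \right)}} = \frac{279749}{- \frac{51}{4}} + \frac{43907}{-460} = 279749 \left(- \frac{4}{51}\right) + 43907 \left(- \frac{1}{460}\right) = - \frac{1118996}{51} - \frac{1909}{20} = - \frac{22477279}{1020}$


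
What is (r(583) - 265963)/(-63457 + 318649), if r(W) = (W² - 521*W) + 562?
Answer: -229255/255192 ≈ -0.89836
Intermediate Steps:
r(W) = 562 + W² - 521*W
(r(583) - 265963)/(-63457 + 318649) = ((562 + 583² - 521*583) - 265963)/(-63457 + 318649) = ((562 + 339889 - 303743) - 265963)/255192 = (36708 - 265963)*(1/255192) = -229255*1/255192 = -229255/255192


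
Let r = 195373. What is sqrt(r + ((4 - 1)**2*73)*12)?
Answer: sqrt(203257) ≈ 450.84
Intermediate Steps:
sqrt(r + ((4 - 1)**2*73)*12) = sqrt(195373 + ((4 - 1)**2*73)*12) = sqrt(195373 + (3**2*73)*12) = sqrt(195373 + (9*73)*12) = sqrt(195373 + 657*12) = sqrt(195373 + 7884) = sqrt(203257)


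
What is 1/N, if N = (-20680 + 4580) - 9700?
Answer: -1/25800 ≈ -3.8760e-5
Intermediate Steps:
N = -25800 (N = -16100 - 9700 = -25800)
1/N = 1/(-25800) = -1/25800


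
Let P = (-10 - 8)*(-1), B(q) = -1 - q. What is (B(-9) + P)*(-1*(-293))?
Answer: 7618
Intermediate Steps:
P = 18 (P = -18*(-1) = 18)
(B(-9) + P)*(-1*(-293)) = ((-1 - 1*(-9)) + 18)*(-1*(-293)) = ((-1 + 9) + 18)*293 = (8 + 18)*293 = 26*293 = 7618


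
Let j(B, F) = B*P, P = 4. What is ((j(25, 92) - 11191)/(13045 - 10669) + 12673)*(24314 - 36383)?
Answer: -13454680779/88 ≈ -1.5289e+8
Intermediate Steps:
j(B, F) = 4*B (j(B, F) = B*4 = 4*B)
((j(25, 92) - 11191)/(13045 - 10669) + 12673)*(24314 - 36383) = ((4*25 - 11191)/(13045 - 10669) + 12673)*(24314 - 36383) = ((100 - 11191)/2376 + 12673)*(-12069) = (-11091*1/2376 + 12673)*(-12069) = (-3697/792 + 12673)*(-12069) = (10033319/792)*(-12069) = -13454680779/88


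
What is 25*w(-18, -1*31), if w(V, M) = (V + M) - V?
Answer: -775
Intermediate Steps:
w(V, M) = M (w(V, M) = (M + V) - V = M)
25*w(-18, -1*31) = 25*(-1*31) = 25*(-31) = -775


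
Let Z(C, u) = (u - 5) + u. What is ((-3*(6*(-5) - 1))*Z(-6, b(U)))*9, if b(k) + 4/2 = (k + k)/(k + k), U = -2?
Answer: -5859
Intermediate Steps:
b(k) = -1 (b(k) = -2 + (k + k)/(k + k) = -2 + (2*k)/((2*k)) = -2 + (2*k)*(1/(2*k)) = -2 + 1 = -1)
Z(C, u) = -5 + 2*u (Z(C, u) = (-5 + u) + u = -5 + 2*u)
((-3*(6*(-5) - 1))*Z(-6, b(U)))*9 = ((-3*(6*(-5) - 1))*(-5 + 2*(-1)))*9 = ((-3*(-30 - 1))*(-5 - 2))*9 = (-3*(-31)*(-7))*9 = (93*(-7))*9 = -651*9 = -5859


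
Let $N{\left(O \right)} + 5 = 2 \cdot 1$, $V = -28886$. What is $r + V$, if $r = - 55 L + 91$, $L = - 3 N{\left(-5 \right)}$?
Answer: $-29290$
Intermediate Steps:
$N{\left(O \right)} = -3$ ($N{\left(O \right)} = -5 + 2 \cdot 1 = -5 + 2 = -3$)
$L = 9$ ($L = \left(-3\right) \left(-3\right) = 9$)
$r = -404$ ($r = \left(-55\right) 9 + 91 = -495 + 91 = -404$)
$r + V = -404 - 28886 = -29290$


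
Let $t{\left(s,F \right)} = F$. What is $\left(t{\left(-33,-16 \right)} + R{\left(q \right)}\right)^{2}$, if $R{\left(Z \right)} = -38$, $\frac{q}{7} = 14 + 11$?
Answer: $2916$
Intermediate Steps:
$q = 175$ ($q = 7 \left(14 + 11\right) = 7 \cdot 25 = 175$)
$\left(t{\left(-33,-16 \right)} + R{\left(q \right)}\right)^{2} = \left(-16 - 38\right)^{2} = \left(-54\right)^{2} = 2916$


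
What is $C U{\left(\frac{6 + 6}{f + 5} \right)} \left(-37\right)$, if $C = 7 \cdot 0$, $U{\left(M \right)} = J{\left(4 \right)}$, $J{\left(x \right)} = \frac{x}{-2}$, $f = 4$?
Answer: $0$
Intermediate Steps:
$J{\left(x \right)} = - \frac{x}{2}$ ($J{\left(x \right)} = x \left(- \frac{1}{2}\right) = - \frac{x}{2}$)
$U{\left(M \right)} = -2$ ($U{\left(M \right)} = \left(- \frac{1}{2}\right) 4 = -2$)
$C = 0$
$C U{\left(\frac{6 + 6}{f + 5} \right)} \left(-37\right) = 0 \left(-2\right) \left(-37\right) = 0 \left(-37\right) = 0$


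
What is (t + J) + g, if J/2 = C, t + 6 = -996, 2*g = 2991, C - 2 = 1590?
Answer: 7355/2 ≈ 3677.5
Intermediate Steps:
C = 1592 (C = 2 + 1590 = 1592)
g = 2991/2 (g = (½)*2991 = 2991/2 ≈ 1495.5)
t = -1002 (t = -6 - 996 = -1002)
J = 3184 (J = 2*1592 = 3184)
(t + J) + g = (-1002 + 3184) + 2991/2 = 2182 + 2991/2 = 7355/2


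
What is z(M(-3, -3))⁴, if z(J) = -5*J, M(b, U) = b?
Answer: 50625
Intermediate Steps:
z(M(-3, -3))⁴ = (-5*(-3))⁴ = 15⁴ = 50625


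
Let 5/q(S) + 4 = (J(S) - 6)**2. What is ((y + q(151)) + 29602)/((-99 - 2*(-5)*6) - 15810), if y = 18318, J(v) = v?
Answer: -1007326325/333161829 ≈ -3.0235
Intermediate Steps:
q(S) = 5/(-4 + (-6 + S)**2) (q(S) = 5/(-4 + (S - 6)**2) = 5/(-4 + (-6 + S)**2))
((y + q(151)) + 29602)/((-99 - 2*(-5)*6) - 15810) = ((18318 + 5/(-4 + (-6 + 151)**2)) + 29602)/((-99 - 2*(-5)*6) - 15810) = ((18318 + 5/(-4 + 145**2)) + 29602)/((-99 + 10*6) - 15810) = ((18318 + 5/(-4 + 21025)) + 29602)/((-99 + 60) - 15810) = ((18318 + 5/21021) + 29602)/(-39 - 15810) = ((18318 + 5*(1/21021)) + 29602)/(-15849) = ((18318 + 5/21021) + 29602)*(-1/15849) = (385062683/21021 + 29602)*(-1/15849) = (1007326325/21021)*(-1/15849) = -1007326325/333161829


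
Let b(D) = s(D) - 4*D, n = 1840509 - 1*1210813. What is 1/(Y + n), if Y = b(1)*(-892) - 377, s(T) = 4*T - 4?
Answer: 1/632887 ≈ 1.5801e-6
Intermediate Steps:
s(T) = -4 + 4*T
n = 629696 (n = 1840509 - 1210813 = 629696)
b(D) = -4 (b(D) = (-4 + 4*D) - 4*D = -4)
Y = 3191 (Y = -4*(-892) - 377 = 3568 - 377 = 3191)
1/(Y + n) = 1/(3191 + 629696) = 1/632887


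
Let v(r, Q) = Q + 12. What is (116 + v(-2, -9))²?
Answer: 14161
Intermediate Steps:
v(r, Q) = 12 + Q
(116 + v(-2, -9))² = (116 + (12 - 9))² = (116 + 3)² = 119² = 14161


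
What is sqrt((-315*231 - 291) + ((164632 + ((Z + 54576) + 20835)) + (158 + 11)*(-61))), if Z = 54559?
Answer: sqrt(211237) ≈ 459.61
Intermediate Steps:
sqrt((-315*231 - 291) + ((164632 + ((Z + 54576) + 20835)) + (158 + 11)*(-61))) = sqrt((-315*231 - 291) + ((164632 + ((54559 + 54576) + 20835)) + (158 + 11)*(-61))) = sqrt((-72765 - 291) + ((164632 + (109135 + 20835)) + 169*(-61))) = sqrt(-73056 + ((164632 + 129970) - 10309)) = sqrt(-73056 + (294602 - 10309)) = sqrt(-73056 + 284293) = sqrt(211237)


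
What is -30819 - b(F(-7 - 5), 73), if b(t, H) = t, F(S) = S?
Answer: -30807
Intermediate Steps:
-30819 - b(F(-7 - 5), 73) = -30819 - (-7 - 5) = -30819 - 1*(-12) = -30819 + 12 = -30807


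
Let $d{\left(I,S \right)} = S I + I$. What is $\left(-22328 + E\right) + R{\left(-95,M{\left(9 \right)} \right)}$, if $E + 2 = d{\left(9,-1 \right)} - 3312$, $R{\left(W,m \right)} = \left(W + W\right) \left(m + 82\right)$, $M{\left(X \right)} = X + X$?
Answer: $-44642$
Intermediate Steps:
$d{\left(I,S \right)} = I + I S$ ($d{\left(I,S \right)} = I S + I = I + I S$)
$M{\left(X \right)} = 2 X$
$R{\left(W,m \right)} = 2 W \left(82 + m\right)$
$E = -3314$ ($E = -2 + \left(9 \left(1 - 1\right) - 3312\right) = -2 + \left(9 \cdot 0 - 3312\right) = -2 + \left(0 - 3312\right) = -2 - 3312 = -3314$)
$\left(-22328 + E\right) + R{\left(-95,M{\left(9 \right)} \right)} = \left(-22328 - 3314\right) + 2 \left(-95\right) \left(82 + 2 \cdot 9\right) = -25642 + 2 \left(-95\right) \left(82 + 18\right) = -25642 + 2 \left(-95\right) 100 = -25642 - 19000 = -44642$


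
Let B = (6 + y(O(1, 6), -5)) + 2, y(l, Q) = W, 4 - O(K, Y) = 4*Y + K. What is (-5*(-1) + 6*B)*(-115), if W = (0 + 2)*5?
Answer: -12995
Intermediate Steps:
W = 10 (W = 2*5 = 10)
O(K, Y) = 4 - K - 4*Y (O(K, Y) = 4 - (4*Y + K) = 4 - (K + 4*Y) = 4 + (-K - 4*Y) = 4 - K - 4*Y)
y(l, Q) = 10
B = 18 (B = (6 + 10) + 2 = 16 + 2 = 18)
(-5*(-1) + 6*B)*(-115) = (-5*(-1) + 6*18)*(-115) = (5 + 108)*(-115) = 113*(-115) = -12995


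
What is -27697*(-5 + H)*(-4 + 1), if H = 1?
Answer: -332364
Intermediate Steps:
-27697*(-5 + H)*(-4 + 1) = -27697*(-5 + 1)*(-4 + 1) = -(-110788)*(-3) = -27697*12 = -332364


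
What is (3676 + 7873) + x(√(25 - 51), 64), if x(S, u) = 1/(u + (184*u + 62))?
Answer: 137456199/11902 ≈ 11549.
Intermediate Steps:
x(S, u) = 1/(62 + 185*u) (x(S, u) = 1/(u + (62 + 184*u)) = 1/(62 + 185*u))
(3676 + 7873) + x(√(25 - 51), 64) = (3676 + 7873) + 1/(62 + 185*64) = 11549 + 1/(62 + 11840) = 11549 + 1/11902 = 137456199/11902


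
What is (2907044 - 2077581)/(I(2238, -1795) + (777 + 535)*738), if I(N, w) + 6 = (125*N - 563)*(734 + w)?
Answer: -829463/295249157 ≈ -0.0028094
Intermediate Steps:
I(N, w) = -6 + (-563 + 125*N)*(734 + w) (I(N, w) = -6 + (125*N - 563)*(734 + w) = -6 + (-563 + 125*N)*(734 + w))
(2907044 - 2077581)/(I(2238, -1795) + (777 + 535)*738) = (2907044 - 2077581)/((-413248 - 563*(-1795) + 91750*2238 + 125*2238*(-1795)) + (777 + 535)*738) = 829463/((-413248 + 1010585 + 205336500 - 502151250) + 1312*738) = 829463/(-296217413 + 968256) = 829463/(-295249157) = 829463*(-1/295249157) = -829463/295249157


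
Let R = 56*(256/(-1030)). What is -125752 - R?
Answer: -64755112/515 ≈ -1.2574e+5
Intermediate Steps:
R = -7168/515 (R = 56*(256*(-1/1030)) = 56*(-128/515) = -7168/515 ≈ -13.918)
-125752 - R = -125752 - 1*(-7168/515) = -125752 + 7168/515 = -64755112/515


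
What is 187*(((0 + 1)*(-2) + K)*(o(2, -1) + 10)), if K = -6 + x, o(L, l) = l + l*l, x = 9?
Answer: 1870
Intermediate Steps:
o(L, l) = l + l²
K = 3 (K = -6 + 9 = 3)
187*(((0 + 1)*(-2) + K)*(o(2, -1) + 10)) = 187*(((0 + 1)*(-2) + 3)*(-(1 - 1) + 10)) = 187*((1*(-2) + 3)*(-1*0 + 10)) = 187*((-2 + 3)*(0 + 10)) = 187*(1*10) = 187*10 = 1870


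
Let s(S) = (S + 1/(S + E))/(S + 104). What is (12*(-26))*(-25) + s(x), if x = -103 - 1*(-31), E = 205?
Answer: 33187225/4256 ≈ 7797.8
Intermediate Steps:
x = -72 (x = -103 + 31 = -72)
s(S) = (S + 1/(205 + S))/(104 + S) (s(S) = (S + 1/(S + 205))/(S + 104) = (S + 1/(205 + S))/(104 + S))
(12*(-26))*(-25) + s(x) = (12*(-26))*(-25) + (1 + (-72)² + 205*(-72))/(21320 + (-72)² + 309*(-72)) = -312*(-25) + (1 + 5184 - 14760)/(21320 + 5184 - 22248) = 7800 - 9575/4256 = 33187225/4256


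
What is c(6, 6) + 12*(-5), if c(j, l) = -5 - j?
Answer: -71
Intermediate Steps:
c(6, 6) + 12*(-5) = (-5 - 1*6) + 12*(-5) = (-5 - 6) - 60 = -11 - 60 = -71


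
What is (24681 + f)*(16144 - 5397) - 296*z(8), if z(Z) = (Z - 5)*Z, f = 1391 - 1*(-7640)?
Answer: 362295760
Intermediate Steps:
f = 9031 (f = 1391 + 7640 = 9031)
z(Z) = Z*(-5 + Z) (z(Z) = (-5 + Z)*Z = Z*(-5 + Z))
(24681 + f)*(16144 - 5397) - 296*z(8) = (24681 + 9031)*(16144 - 5397) - 2368*(-5 + 8) = 33712*10747 - 2368*3 = 362302864 - 296*24 = 362302864 - 7104 = 362295760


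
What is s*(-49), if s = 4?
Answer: -196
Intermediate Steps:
s*(-49) = 4*(-49) = -196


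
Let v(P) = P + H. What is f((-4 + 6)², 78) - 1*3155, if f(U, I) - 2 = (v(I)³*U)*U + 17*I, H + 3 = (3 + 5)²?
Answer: 42968077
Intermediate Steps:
H = 61 (H = -3 + (3 + 5)² = -3 + 8² = -3 + 64 = 61)
v(P) = 61 + P (v(P) = P + 61 = 61 + P)
f(U, I) = 2 + 17*I + U²*(61 + I)³ (f(U, I) = 2 + (((61 + I)³*U)*U + 17*I) = 2 + ((U*(61 + I)³)*U + 17*I) = 2 + (U²*(61 + I)³ + 17*I) = 2 + (17*I + U²*(61 + I)³) = 2 + 17*I + U²*(61 + I)³)
f((-4 + 6)², 78) - 1*3155 = (2 + 17*78 + ((-4 + 6)²)²*(61 + 78)³) - 1*3155 = (2 + 1326 + (2²)²*139³) - 3155 = (2 + 1326 + 4²*2685619) - 3155 = (2 + 1326 + 16*2685619) - 3155 = (2 + 1326 + 42969904) - 3155 = 42971232 - 3155 = 42968077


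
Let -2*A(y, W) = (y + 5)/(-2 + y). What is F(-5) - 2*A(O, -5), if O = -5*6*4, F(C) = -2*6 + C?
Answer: -1959/122 ≈ -16.057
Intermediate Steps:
F(C) = -12 + C
O = -120 (O = -30*4 = -120)
A(y, W) = -(5 + y)/(2*(-2 + y)) (A(y, W) = -(y + 5)/(2*(-2 + y)) = -(5 + y)/(2*(-2 + y)))
F(-5) - 2*A(O, -5) = (-12 - 5) - (-5 - 1*(-120))/(-2 - 120) = -17 - (-5 + 120)/(-122) = -17 - (-1)*115/122 = -17 - 2*(-115/244) = -17 + 115/122 = -1959/122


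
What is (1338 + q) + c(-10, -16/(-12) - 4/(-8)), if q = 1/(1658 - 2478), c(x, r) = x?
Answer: 1088959/820 ≈ 1328.0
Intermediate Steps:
q = -1/820 (q = 1/(-820) = -1/820 ≈ -0.0012195)
(1338 + q) + c(-10, -16/(-12) - 4/(-8)) = (1338 - 1/820) - 10 = 1097159/820 - 10 = 1088959/820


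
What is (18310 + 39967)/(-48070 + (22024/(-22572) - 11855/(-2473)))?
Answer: -813263635503/670770250303 ≈ -1.2124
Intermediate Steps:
(18310 + 39967)/(-48070 + (22024/(-22572) - 11855/(-2473))) = 58277/(-48070 + (22024*(-1/22572) - 11855*(-1/2473))) = 58277/(-48070 + (-5506/5643 + 11855/2473)) = 58277/(-48070 + 53281427/13955139) = 58277/(-670770250303/13955139) = 58277*(-13955139/670770250303) = -813263635503/670770250303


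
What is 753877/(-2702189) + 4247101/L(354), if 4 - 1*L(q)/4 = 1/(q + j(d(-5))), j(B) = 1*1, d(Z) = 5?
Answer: 4074142430445743/15337624764 ≈ 2.6563e+5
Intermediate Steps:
j(B) = 1
L(q) = 16 - 4/(1 + q) (L(q) = 16 - 4/(q + 1) = 16 - 4/(1 + q))
753877/(-2702189) + 4247101/L(354) = 753877/(-2702189) + 4247101/((4*(3 + 4*354)/(1 + 354))) = 753877*(-1/2702189) + 4247101/((4*(3 + 1416)/355)) = -753877/2702189 + 4247101/((4*(1/355)*1419)) = -753877/2702189 + 4247101/(5676/355) = -753877/2702189 + 4247101*(355/5676) = -753877/2702189 + 1507720855/5676 = 4074142430445743/15337624764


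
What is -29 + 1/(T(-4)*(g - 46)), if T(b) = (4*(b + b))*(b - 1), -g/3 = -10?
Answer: -74241/2560 ≈ -29.000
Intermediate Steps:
g = 30 (g = -3*(-10) = 30)
T(b) = 8*b*(-1 + b) (T(b) = (4*(2*b))*(-1 + b) = (8*b)*(-1 + b) = 8*b*(-1 + b))
-29 + 1/(T(-4)*(g - 46)) = -29 + 1/(((8*(-4)*(-1 - 4)))*(30 - 46)) = -29 + 1/((8*(-4)*(-5))*(-16)) = -29 - 1/16/160 = -29 + (1/160)*(-1/16) = -29 - 1/2560 = -74241/2560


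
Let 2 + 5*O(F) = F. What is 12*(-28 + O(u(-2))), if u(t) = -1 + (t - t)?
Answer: -1716/5 ≈ -343.20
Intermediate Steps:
u(t) = -1 (u(t) = -1 + 0 = -1)
O(F) = -⅖ + F/5
12*(-28 + O(u(-2))) = 12*(-28 + (-⅖ + (⅕)*(-1))) = 12*(-28 + (-⅖ - ⅕)) = 12*(-28 - ⅗) = 12*(-143/5) = -1716/5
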